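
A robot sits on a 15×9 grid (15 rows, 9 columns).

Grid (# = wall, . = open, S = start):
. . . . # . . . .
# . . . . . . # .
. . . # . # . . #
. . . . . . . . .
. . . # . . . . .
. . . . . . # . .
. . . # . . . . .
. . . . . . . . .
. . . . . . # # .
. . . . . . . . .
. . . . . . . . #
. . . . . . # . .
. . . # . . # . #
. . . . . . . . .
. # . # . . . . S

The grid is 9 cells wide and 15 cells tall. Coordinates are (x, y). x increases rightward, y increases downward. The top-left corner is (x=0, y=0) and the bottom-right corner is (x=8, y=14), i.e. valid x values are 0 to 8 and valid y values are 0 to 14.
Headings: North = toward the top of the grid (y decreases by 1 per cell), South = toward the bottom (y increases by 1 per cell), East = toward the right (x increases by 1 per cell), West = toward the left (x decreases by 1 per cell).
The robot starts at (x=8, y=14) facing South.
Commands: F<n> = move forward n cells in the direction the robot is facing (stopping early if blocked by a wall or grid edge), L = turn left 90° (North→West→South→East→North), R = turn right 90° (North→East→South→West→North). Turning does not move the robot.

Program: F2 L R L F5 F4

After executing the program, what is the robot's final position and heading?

Answer: Final position: (x=8, y=14), facing East

Derivation:
Start: (x=8, y=14), facing South
  F2: move forward 0/2 (blocked), now at (x=8, y=14)
  L: turn left, now facing East
  R: turn right, now facing South
  L: turn left, now facing East
  F5: move forward 0/5 (blocked), now at (x=8, y=14)
  F4: move forward 0/4 (blocked), now at (x=8, y=14)
Final: (x=8, y=14), facing East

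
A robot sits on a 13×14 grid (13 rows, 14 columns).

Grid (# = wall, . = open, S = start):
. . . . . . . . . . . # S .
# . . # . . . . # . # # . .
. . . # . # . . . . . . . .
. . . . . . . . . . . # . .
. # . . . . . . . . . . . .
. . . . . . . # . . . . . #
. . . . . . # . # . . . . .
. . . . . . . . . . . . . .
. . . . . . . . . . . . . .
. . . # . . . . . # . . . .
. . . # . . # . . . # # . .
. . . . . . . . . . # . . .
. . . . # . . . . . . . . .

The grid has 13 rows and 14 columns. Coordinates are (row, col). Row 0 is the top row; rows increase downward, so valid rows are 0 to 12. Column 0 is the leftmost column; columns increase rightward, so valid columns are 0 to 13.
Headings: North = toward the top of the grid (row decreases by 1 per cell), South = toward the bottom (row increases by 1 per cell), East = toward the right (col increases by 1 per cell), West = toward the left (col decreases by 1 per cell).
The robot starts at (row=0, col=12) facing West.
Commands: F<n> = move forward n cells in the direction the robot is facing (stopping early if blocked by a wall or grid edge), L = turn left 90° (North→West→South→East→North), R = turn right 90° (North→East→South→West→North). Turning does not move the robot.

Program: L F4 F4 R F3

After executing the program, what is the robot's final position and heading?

Start: (row=0, col=12), facing West
  L: turn left, now facing South
  F4: move forward 4, now at (row=4, col=12)
  F4: move forward 4, now at (row=8, col=12)
  R: turn right, now facing West
  F3: move forward 3, now at (row=8, col=9)
Final: (row=8, col=9), facing West

Answer: Final position: (row=8, col=9), facing West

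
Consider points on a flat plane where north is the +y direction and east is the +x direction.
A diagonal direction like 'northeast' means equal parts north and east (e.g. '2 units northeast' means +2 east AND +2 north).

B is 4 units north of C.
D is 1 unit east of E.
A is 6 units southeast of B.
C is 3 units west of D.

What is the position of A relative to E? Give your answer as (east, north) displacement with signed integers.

Answer: A is at (east=4, north=-2) relative to E.

Derivation:
Place E at the origin (east=0, north=0).
  D is 1 unit east of E: delta (east=+1, north=+0); D at (east=1, north=0).
  C is 3 units west of D: delta (east=-3, north=+0); C at (east=-2, north=0).
  B is 4 units north of C: delta (east=+0, north=+4); B at (east=-2, north=4).
  A is 6 units southeast of B: delta (east=+6, north=-6); A at (east=4, north=-2).
Therefore A relative to E: (east=4, north=-2).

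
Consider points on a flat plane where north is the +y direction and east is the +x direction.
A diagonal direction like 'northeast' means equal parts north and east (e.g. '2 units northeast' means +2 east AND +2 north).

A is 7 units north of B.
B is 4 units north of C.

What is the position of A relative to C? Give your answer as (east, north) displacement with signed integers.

Place C at the origin (east=0, north=0).
  B is 4 units north of C: delta (east=+0, north=+4); B at (east=0, north=4).
  A is 7 units north of B: delta (east=+0, north=+7); A at (east=0, north=11).
Therefore A relative to C: (east=0, north=11).

Answer: A is at (east=0, north=11) relative to C.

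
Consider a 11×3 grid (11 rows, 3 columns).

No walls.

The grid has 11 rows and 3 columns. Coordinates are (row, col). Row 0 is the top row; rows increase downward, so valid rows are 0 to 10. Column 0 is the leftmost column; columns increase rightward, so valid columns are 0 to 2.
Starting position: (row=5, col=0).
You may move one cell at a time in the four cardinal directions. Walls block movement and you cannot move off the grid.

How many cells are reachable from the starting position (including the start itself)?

Answer: Reachable cells: 33

Derivation:
BFS flood-fill from (row=5, col=0):
  Distance 0: (row=5, col=0)
  Distance 1: (row=4, col=0), (row=5, col=1), (row=6, col=0)
  Distance 2: (row=3, col=0), (row=4, col=1), (row=5, col=2), (row=6, col=1), (row=7, col=0)
  Distance 3: (row=2, col=0), (row=3, col=1), (row=4, col=2), (row=6, col=2), (row=7, col=1), (row=8, col=0)
  Distance 4: (row=1, col=0), (row=2, col=1), (row=3, col=2), (row=7, col=2), (row=8, col=1), (row=9, col=0)
  Distance 5: (row=0, col=0), (row=1, col=1), (row=2, col=2), (row=8, col=2), (row=9, col=1), (row=10, col=0)
  Distance 6: (row=0, col=1), (row=1, col=2), (row=9, col=2), (row=10, col=1)
  Distance 7: (row=0, col=2), (row=10, col=2)
Total reachable: 33 (grid has 33 open cells total)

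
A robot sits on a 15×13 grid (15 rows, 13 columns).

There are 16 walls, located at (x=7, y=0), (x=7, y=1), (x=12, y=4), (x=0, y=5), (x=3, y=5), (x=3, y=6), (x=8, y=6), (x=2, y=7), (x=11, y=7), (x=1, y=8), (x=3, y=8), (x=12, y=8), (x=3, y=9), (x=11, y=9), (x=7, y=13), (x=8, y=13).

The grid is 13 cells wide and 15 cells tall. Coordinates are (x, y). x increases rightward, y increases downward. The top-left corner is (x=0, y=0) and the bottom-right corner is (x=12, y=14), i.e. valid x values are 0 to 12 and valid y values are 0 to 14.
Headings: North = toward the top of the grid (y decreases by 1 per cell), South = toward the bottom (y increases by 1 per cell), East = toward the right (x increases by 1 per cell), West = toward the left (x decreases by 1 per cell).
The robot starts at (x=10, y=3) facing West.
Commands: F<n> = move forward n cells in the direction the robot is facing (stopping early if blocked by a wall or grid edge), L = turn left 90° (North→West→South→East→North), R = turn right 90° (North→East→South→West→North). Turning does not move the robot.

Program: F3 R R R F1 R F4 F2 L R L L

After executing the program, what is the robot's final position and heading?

Answer: Final position: (x=1, y=4), facing East

Derivation:
Start: (x=10, y=3), facing West
  F3: move forward 3, now at (x=7, y=3)
  R: turn right, now facing North
  R: turn right, now facing East
  R: turn right, now facing South
  F1: move forward 1, now at (x=7, y=4)
  R: turn right, now facing West
  F4: move forward 4, now at (x=3, y=4)
  F2: move forward 2, now at (x=1, y=4)
  L: turn left, now facing South
  R: turn right, now facing West
  L: turn left, now facing South
  L: turn left, now facing East
Final: (x=1, y=4), facing East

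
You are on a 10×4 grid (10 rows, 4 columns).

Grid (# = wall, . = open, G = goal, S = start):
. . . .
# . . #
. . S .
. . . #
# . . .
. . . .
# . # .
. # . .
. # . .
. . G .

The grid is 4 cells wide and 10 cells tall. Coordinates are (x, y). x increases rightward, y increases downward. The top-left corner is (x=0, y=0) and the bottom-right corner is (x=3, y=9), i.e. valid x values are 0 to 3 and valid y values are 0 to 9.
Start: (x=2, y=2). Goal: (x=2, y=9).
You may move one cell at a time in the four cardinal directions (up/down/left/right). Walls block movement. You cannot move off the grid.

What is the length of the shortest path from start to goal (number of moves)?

BFS from (x=2, y=2) until reaching (x=2, y=9):
  Distance 0: (x=2, y=2)
  Distance 1: (x=2, y=1), (x=1, y=2), (x=3, y=2), (x=2, y=3)
  Distance 2: (x=2, y=0), (x=1, y=1), (x=0, y=2), (x=1, y=3), (x=2, y=4)
  Distance 3: (x=1, y=0), (x=3, y=0), (x=0, y=3), (x=1, y=4), (x=3, y=4), (x=2, y=5)
  Distance 4: (x=0, y=0), (x=1, y=5), (x=3, y=5)
  Distance 5: (x=0, y=5), (x=1, y=6), (x=3, y=6)
  Distance 6: (x=3, y=7)
  Distance 7: (x=2, y=7), (x=3, y=8)
  Distance 8: (x=2, y=8), (x=3, y=9)
  Distance 9: (x=2, y=9)  <- goal reached here
One shortest path (9 moves): (x=2, y=2) -> (x=2, y=3) -> (x=2, y=4) -> (x=3, y=4) -> (x=3, y=5) -> (x=3, y=6) -> (x=3, y=7) -> (x=2, y=7) -> (x=2, y=8) -> (x=2, y=9)

Answer: Shortest path length: 9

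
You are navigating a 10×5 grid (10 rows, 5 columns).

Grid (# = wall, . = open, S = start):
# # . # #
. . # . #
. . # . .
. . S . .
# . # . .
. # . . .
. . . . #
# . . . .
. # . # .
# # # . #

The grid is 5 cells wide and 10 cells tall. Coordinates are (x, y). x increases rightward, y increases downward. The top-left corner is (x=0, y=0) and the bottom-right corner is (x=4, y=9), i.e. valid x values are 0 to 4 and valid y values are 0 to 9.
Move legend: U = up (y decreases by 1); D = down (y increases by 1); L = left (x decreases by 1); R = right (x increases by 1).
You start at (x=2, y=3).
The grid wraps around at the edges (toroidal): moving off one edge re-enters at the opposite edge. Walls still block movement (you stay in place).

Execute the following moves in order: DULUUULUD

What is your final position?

Answer: Final position: (x=0, y=2)

Derivation:
Start: (x=2, y=3)
  D (down): blocked, stay at (x=2, y=3)
  U (up): blocked, stay at (x=2, y=3)
  L (left): (x=2, y=3) -> (x=1, y=3)
  U (up): (x=1, y=3) -> (x=1, y=2)
  U (up): (x=1, y=2) -> (x=1, y=1)
  U (up): blocked, stay at (x=1, y=1)
  L (left): (x=1, y=1) -> (x=0, y=1)
  U (up): blocked, stay at (x=0, y=1)
  D (down): (x=0, y=1) -> (x=0, y=2)
Final: (x=0, y=2)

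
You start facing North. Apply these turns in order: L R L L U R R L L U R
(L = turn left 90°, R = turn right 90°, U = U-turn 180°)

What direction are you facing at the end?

Start: North
  L (left (90° counter-clockwise)) -> West
  R (right (90° clockwise)) -> North
  L (left (90° counter-clockwise)) -> West
  L (left (90° counter-clockwise)) -> South
  U (U-turn (180°)) -> North
  R (right (90° clockwise)) -> East
  R (right (90° clockwise)) -> South
  L (left (90° counter-clockwise)) -> East
  L (left (90° counter-clockwise)) -> North
  U (U-turn (180°)) -> South
  R (right (90° clockwise)) -> West
Final: West

Answer: Final heading: West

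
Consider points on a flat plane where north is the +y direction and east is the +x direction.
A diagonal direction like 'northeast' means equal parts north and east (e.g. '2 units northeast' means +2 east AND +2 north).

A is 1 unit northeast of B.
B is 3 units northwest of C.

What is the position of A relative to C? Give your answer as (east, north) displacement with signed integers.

Answer: A is at (east=-2, north=4) relative to C.

Derivation:
Place C at the origin (east=0, north=0).
  B is 3 units northwest of C: delta (east=-3, north=+3); B at (east=-3, north=3).
  A is 1 unit northeast of B: delta (east=+1, north=+1); A at (east=-2, north=4).
Therefore A relative to C: (east=-2, north=4).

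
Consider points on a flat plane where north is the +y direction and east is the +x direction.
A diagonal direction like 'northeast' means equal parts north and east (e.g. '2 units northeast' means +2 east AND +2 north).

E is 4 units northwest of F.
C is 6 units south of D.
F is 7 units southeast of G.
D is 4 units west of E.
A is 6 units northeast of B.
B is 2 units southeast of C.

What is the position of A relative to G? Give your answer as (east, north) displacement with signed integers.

Place G at the origin (east=0, north=0).
  F is 7 units southeast of G: delta (east=+7, north=-7); F at (east=7, north=-7).
  E is 4 units northwest of F: delta (east=-4, north=+4); E at (east=3, north=-3).
  D is 4 units west of E: delta (east=-4, north=+0); D at (east=-1, north=-3).
  C is 6 units south of D: delta (east=+0, north=-6); C at (east=-1, north=-9).
  B is 2 units southeast of C: delta (east=+2, north=-2); B at (east=1, north=-11).
  A is 6 units northeast of B: delta (east=+6, north=+6); A at (east=7, north=-5).
Therefore A relative to G: (east=7, north=-5).

Answer: A is at (east=7, north=-5) relative to G.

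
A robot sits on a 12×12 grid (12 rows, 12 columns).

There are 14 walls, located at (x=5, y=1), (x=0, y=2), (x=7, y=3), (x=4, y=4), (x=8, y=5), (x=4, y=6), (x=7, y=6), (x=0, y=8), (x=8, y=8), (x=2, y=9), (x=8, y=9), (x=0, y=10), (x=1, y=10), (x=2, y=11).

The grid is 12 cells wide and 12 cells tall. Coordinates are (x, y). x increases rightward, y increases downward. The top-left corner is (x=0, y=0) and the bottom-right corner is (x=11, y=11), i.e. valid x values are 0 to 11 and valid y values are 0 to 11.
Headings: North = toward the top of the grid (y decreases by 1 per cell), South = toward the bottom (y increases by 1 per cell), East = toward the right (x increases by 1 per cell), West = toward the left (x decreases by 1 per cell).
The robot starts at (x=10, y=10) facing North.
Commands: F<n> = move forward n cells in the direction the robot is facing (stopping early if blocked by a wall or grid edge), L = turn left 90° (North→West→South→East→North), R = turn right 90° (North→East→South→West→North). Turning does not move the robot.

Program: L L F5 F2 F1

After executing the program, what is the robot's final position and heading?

Answer: Final position: (x=10, y=11), facing South

Derivation:
Start: (x=10, y=10), facing North
  L: turn left, now facing West
  L: turn left, now facing South
  F5: move forward 1/5 (blocked), now at (x=10, y=11)
  F2: move forward 0/2 (blocked), now at (x=10, y=11)
  F1: move forward 0/1 (blocked), now at (x=10, y=11)
Final: (x=10, y=11), facing South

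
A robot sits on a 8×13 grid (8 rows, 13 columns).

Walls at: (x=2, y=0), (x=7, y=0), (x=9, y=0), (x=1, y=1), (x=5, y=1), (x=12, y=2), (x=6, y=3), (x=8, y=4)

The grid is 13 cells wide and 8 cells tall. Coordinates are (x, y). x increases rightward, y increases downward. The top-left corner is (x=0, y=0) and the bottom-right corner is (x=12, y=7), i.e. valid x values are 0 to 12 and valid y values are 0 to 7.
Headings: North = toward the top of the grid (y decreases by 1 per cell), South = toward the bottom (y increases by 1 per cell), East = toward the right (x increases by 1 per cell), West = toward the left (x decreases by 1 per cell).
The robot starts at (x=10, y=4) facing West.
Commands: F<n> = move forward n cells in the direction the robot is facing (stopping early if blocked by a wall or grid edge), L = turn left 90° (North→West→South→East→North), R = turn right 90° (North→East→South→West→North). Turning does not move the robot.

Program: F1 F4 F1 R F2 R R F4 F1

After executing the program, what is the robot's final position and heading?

Answer: Final position: (x=9, y=7), facing South

Derivation:
Start: (x=10, y=4), facing West
  F1: move forward 1, now at (x=9, y=4)
  F4: move forward 0/4 (blocked), now at (x=9, y=4)
  F1: move forward 0/1 (blocked), now at (x=9, y=4)
  R: turn right, now facing North
  F2: move forward 2, now at (x=9, y=2)
  R: turn right, now facing East
  R: turn right, now facing South
  F4: move forward 4, now at (x=9, y=6)
  F1: move forward 1, now at (x=9, y=7)
Final: (x=9, y=7), facing South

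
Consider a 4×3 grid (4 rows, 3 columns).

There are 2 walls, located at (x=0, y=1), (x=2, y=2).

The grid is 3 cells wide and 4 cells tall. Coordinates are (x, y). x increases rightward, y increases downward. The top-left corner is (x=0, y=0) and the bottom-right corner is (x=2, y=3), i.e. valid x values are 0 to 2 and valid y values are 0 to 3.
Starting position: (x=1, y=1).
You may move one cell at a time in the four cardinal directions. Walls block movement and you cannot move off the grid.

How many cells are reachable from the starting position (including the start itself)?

Answer: Reachable cells: 10

Derivation:
BFS flood-fill from (x=1, y=1):
  Distance 0: (x=1, y=1)
  Distance 1: (x=1, y=0), (x=2, y=1), (x=1, y=2)
  Distance 2: (x=0, y=0), (x=2, y=0), (x=0, y=2), (x=1, y=3)
  Distance 3: (x=0, y=3), (x=2, y=3)
Total reachable: 10 (grid has 10 open cells total)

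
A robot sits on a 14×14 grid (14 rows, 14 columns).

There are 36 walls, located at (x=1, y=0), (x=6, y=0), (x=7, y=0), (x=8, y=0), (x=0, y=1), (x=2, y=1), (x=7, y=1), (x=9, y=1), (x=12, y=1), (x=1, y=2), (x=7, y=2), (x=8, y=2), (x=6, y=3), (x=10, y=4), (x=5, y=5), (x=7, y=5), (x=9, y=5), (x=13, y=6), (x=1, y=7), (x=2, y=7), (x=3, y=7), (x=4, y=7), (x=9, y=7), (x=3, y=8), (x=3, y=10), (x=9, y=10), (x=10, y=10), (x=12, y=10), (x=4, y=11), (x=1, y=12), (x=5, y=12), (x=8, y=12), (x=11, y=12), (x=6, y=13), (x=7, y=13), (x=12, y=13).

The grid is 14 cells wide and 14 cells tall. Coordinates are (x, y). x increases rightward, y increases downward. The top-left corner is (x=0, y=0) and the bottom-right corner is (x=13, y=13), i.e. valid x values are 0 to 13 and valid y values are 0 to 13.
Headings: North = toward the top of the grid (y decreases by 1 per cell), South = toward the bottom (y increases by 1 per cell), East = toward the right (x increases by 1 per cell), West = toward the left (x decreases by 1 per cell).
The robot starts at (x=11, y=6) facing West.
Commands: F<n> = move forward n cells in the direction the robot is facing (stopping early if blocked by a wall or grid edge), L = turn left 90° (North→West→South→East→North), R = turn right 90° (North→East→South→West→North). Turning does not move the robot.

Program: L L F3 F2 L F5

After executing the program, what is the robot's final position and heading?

Start: (x=11, y=6), facing West
  L: turn left, now facing South
  L: turn left, now facing East
  F3: move forward 1/3 (blocked), now at (x=12, y=6)
  F2: move forward 0/2 (blocked), now at (x=12, y=6)
  L: turn left, now facing North
  F5: move forward 4/5 (blocked), now at (x=12, y=2)
Final: (x=12, y=2), facing North

Answer: Final position: (x=12, y=2), facing North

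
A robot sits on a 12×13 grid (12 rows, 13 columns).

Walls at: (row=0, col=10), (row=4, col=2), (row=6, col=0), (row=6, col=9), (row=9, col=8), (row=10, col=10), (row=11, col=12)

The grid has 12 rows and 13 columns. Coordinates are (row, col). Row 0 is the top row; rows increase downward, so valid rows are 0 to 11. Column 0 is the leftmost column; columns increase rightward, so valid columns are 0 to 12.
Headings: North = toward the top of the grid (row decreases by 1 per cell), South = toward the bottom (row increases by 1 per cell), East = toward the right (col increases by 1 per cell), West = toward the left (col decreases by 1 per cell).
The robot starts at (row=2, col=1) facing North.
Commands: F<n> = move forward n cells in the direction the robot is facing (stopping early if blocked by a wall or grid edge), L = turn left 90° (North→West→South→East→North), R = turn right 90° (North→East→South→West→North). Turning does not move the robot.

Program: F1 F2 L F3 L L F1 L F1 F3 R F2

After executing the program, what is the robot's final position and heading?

Start: (row=2, col=1), facing North
  F1: move forward 1, now at (row=1, col=1)
  F2: move forward 1/2 (blocked), now at (row=0, col=1)
  L: turn left, now facing West
  F3: move forward 1/3 (blocked), now at (row=0, col=0)
  L: turn left, now facing South
  L: turn left, now facing East
  F1: move forward 1, now at (row=0, col=1)
  L: turn left, now facing North
  F1: move forward 0/1 (blocked), now at (row=0, col=1)
  F3: move forward 0/3 (blocked), now at (row=0, col=1)
  R: turn right, now facing East
  F2: move forward 2, now at (row=0, col=3)
Final: (row=0, col=3), facing East

Answer: Final position: (row=0, col=3), facing East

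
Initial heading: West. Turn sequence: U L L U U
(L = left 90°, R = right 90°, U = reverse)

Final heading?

Start: West
  U (U-turn (180°)) -> East
  L (left (90° counter-clockwise)) -> North
  L (left (90° counter-clockwise)) -> West
  U (U-turn (180°)) -> East
  U (U-turn (180°)) -> West
Final: West

Answer: Final heading: West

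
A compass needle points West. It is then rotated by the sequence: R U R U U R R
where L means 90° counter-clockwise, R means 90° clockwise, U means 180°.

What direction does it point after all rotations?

Start: West
  R (right (90° clockwise)) -> North
  U (U-turn (180°)) -> South
  R (right (90° clockwise)) -> West
  U (U-turn (180°)) -> East
  U (U-turn (180°)) -> West
  R (right (90° clockwise)) -> North
  R (right (90° clockwise)) -> East
Final: East

Answer: Final heading: East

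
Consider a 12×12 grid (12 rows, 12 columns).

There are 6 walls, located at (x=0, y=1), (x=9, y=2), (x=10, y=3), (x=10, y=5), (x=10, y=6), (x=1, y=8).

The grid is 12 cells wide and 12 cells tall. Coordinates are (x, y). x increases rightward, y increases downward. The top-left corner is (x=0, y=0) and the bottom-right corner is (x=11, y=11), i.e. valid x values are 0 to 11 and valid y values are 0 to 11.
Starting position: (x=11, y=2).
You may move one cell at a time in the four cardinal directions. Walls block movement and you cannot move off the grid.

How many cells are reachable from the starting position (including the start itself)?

Answer: Reachable cells: 138

Derivation:
BFS flood-fill from (x=11, y=2):
  Distance 0: (x=11, y=2)
  Distance 1: (x=11, y=1), (x=10, y=2), (x=11, y=3)
  Distance 2: (x=11, y=0), (x=10, y=1), (x=11, y=4)
  Distance 3: (x=10, y=0), (x=9, y=1), (x=10, y=4), (x=11, y=5)
  Distance 4: (x=9, y=0), (x=8, y=1), (x=9, y=4), (x=11, y=6)
  Distance 5: (x=8, y=0), (x=7, y=1), (x=8, y=2), (x=9, y=3), (x=8, y=4), (x=9, y=5), (x=11, y=7)
  Distance 6: (x=7, y=0), (x=6, y=1), (x=7, y=2), (x=8, y=3), (x=7, y=4), (x=8, y=5), (x=9, y=6), (x=10, y=7), (x=11, y=8)
  Distance 7: (x=6, y=0), (x=5, y=1), (x=6, y=2), (x=7, y=3), (x=6, y=4), (x=7, y=5), (x=8, y=6), (x=9, y=7), (x=10, y=8), (x=11, y=9)
  Distance 8: (x=5, y=0), (x=4, y=1), (x=5, y=2), (x=6, y=3), (x=5, y=4), (x=6, y=5), (x=7, y=6), (x=8, y=7), (x=9, y=8), (x=10, y=9), (x=11, y=10)
  Distance 9: (x=4, y=0), (x=3, y=1), (x=4, y=2), (x=5, y=3), (x=4, y=4), (x=5, y=5), (x=6, y=6), (x=7, y=7), (x=8, y=8), (x=9, y=9), (x=10, y=10), (x=11, y=11)
  Distance 10: (x=3, y=0), (x=2, y=1), (x=3, y=2), (x=4, y=3), (x=3, y=4), (x=4, y=5), (x=5, y=6), (x=6, y=7), (x=7, y=8), (x=8, y=9), (x=9, y=10), (x=10, y=11)
  Distance 11: (x=2, y=0), (x=1, y=1), (x=2, y=2), (x=3, y=3), (x=2, y=4), (x=3, y=5), (x=4, y=6), (x=5, y=7), (x=6, y=8), (x=7, y=9), (x=8, y=10), (x=9, y=11)
  Distance 12: (x=1, y=0), (x=1, y=2), (x=2, y=3), (x=1, y=4), (x=2, y=5), (x=3, y=6), (x=4, y=7), (x=5, y=8), (x=6, y=9), (x=7, y=10), (x=8, y=11)
  Distance 13: (x=0, y=0), (x=0, y=2), (x=1, y=3), (x=0, y=4), (x=1, y=5), (x=2, y=6), (x=3, y=7), (x=4, y=8), (x=5, y=9), (x=6, y=10), (x=7, y=11)
  Distance 14: (x=0, y=3), (x=0, y=5), (x=1, y=6), (x=2, y=7), (x=3, y=8), (x=4, y=9), (x=5, y=10), (x=6, y=11)
  Distance 15: (x=0, y=6), (x=1, y=7), (x=2, y=8), (x=3, y=9), (x=4, y=10), (x=5, y=11)
  Distance 16: (x=0, y=7), (x=2, y=9), (x=3, y=10), (x=4, y=11)
  Distance 17: (x=0, y=8), (x=1, y=9), (x=2, y=10), (x=3, y=11)
  Distance 18: (x=0, y=9), (x=1, y=10), (x=2, y=11)
  Distance 19: (x=0, y=10), (x=1, y=11)
  Distance 20: (x=0, y=11)
Total reachable: 138 (grid has 138 open cells total)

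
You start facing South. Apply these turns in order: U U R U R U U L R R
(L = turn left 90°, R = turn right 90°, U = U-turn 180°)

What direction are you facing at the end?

Answer: Final heading: West

Derivation:
Start: South
  U (U-turn (180°)) -> North
  U (U-turn (180°)) -> South
  R (right (90° clockwise)) -> West
  U (U-turn (180°)) -> East
  R (right (90° clockwise)) -> South
  U (U-turn (180°)) -> North
  U (U-turn (180°)) -> South
  L (left (90° counter-clockwise)) -> East
  R (right (90° clockwise)) -> South
  R (right (90° clockwise)) -> West
Final: West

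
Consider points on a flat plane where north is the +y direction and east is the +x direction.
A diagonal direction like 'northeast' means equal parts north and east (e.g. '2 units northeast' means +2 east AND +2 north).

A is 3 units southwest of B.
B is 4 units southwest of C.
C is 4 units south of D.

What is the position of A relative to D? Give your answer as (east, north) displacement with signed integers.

Place D at the origin (east=0, north=0).
  C is 4 units south of D: delta (east=+0, north=-4); C at (east=0, north=-4).
  B is 4 units southwest of C: delta (east=-4, north=-4); B at (east=-4, north=-8).
  A is 3 units southwest of B: delta (east=-3, north=-3); A at (east=-7, north=-11).
Therefore A relative to D: (east=-7, north=-11).

Answer: A is at (east=-7, north=-11) relative to D.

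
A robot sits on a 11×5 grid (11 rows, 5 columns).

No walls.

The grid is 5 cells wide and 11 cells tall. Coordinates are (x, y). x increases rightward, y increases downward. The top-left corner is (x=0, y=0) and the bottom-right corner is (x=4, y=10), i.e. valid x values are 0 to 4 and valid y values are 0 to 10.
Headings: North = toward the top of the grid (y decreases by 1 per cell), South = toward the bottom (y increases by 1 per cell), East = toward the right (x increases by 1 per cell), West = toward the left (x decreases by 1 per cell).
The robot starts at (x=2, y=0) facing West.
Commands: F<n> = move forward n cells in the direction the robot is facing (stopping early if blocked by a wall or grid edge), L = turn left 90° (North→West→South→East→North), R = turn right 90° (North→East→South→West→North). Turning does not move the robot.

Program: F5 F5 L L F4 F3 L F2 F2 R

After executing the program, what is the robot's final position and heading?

Answer: Final position: (x=4, y=0), facing East

Derivation:
Start: (x=2, y=0), facing West
  F5: move forward 2/5 (blocked), now at (x=0, y=0)
  F5: move forward 0/5 (blocked), now at (x=0, y=0)
  L: turn left, now facing South
  L: turn left, now facing East
  F4: move forward 4, now at (x=4, y=0)
  F3: move forward 0/3 (blocked), now at (x=4, y=0)
  L: turn left, now facing North
  F2: move forward 0/2 (blocked), now at (x=4, y=0)
  F2: move forward 0/2 (blocked), now at (x=4, y=0)
  R: turn right, now facing East
Final: (x=4, y=0), facing East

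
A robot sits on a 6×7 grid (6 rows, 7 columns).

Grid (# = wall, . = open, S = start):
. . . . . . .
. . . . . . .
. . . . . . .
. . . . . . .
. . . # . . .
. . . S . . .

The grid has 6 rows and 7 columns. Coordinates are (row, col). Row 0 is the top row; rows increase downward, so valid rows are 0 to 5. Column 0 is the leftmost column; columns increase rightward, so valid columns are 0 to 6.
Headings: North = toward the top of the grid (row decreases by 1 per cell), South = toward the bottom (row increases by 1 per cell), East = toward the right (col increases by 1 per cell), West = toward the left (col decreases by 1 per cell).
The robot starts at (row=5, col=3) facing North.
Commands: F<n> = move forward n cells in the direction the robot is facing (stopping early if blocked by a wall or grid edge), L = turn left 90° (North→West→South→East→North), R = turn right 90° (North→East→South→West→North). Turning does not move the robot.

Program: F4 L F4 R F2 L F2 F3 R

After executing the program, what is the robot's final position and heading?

Answer: Final position: (row=3, col=0), facing North

Derivation:
Start: (row=5, col=3), facing North
  F4: move forward 0/4 (blocked), now at (row=5, col=3)
  L: turn left, now facing West
  F4: move forward 3/4 (blocked), now at (row=5, col=0)
  R: turn right, now facing North
  F2: move forward 2, now at (row=3, col=0)
  L: turn left, now facing West
  F2: move forward 0/2 (blocked), now at (row=3, col=0)
  F3: move forward 0/3 (blocked), now at (row=3, col=0)
  R: turn right, now facing North
Final: (row=3, col=0), facing North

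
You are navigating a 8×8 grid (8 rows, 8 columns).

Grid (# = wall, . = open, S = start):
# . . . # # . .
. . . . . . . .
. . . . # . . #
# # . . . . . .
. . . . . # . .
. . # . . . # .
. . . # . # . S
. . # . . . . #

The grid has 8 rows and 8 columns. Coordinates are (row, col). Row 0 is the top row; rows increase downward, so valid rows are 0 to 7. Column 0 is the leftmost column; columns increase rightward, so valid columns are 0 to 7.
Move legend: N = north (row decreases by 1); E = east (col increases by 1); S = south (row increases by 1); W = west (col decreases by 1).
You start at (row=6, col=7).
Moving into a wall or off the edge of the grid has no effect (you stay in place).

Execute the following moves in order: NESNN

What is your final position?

Answer: Final position: (row=4, col=7)

Derivation:
Start: (row=6, col=7)
  N (north): (row=6, col=7) -> (row=5, col=7)
  E (east): blocked, stay at (row=5, col=7)
  S (south): (row=5, col=7) -> (row=6, col=7)
  N (north): (row=6, col=7) -> (row=5, col=7)
  N (north): (row=5, col=7) -> (row=4, col=7)
Final: (row=4, col=7)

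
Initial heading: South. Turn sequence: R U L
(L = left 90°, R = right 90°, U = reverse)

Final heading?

Start: South
  R (right (90° clockwise)) -> West
  U (U-turn (180°)) -> East
  L (left (90° counter-clockwise)) -> North
Final: North

Answer: Final heading: North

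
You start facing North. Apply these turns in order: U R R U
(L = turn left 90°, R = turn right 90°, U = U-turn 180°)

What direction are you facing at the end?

Start: North
  U (U-turn (180°)) -> South
  R (right (90° clockwise)) -> West
  R (right (90° clockwise)) -> North
  U (U-turn (180°)) -> South
Final: South

Answer: Final heading: South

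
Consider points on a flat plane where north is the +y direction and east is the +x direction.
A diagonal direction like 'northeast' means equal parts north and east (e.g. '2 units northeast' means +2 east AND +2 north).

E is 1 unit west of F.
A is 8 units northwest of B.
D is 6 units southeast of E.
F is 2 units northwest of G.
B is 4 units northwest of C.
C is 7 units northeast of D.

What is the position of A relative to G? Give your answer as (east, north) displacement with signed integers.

Place G at the origin (east=0, north=0).
  F is 2 units northwest of G: delta (east=-2, north=+2); F at (east=-2, north=2).
  E is 1 unit west of F: delta (east=-1, north=+0); E at (east=-3, north=2).
  D is 6 units southeast of E: delta (east=+6, north=-6); D at (east=3, north=-4).
  C is 7 units northeast of D: delta (east=+7, north=+7); C at (east=10, north=3).
  B is 4 units northwest of C: delta (east=-4, north=+4); B at (east=6, north=7).
  A is 8 units northwest of B: delta (east=-8, north=+8); A at (east=-2, north=15).
Therefore A relative to G: (east=-2, north=15).

Answer: A is at (east=-2, north=15) relative to G.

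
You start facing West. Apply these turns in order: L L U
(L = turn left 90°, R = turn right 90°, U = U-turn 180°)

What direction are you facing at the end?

Answer: Final heading: West

Derivation:
Start: West
  L (left (90° counter-clockwise)) -> South
  L (left (90° counter-clockwise)) -> East
  U (U-turn (180°)) -> West
Final: West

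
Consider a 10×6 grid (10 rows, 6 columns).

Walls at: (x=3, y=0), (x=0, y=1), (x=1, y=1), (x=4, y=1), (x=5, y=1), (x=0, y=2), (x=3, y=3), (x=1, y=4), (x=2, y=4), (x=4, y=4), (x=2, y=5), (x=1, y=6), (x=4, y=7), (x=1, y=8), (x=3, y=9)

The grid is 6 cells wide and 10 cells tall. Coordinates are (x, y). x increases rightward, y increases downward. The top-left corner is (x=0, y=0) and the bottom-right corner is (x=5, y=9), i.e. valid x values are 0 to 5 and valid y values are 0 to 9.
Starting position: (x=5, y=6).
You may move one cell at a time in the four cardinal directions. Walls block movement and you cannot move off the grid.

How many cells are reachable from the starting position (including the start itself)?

BFS flood-fill from (x=5, y=6):
  Distance 0: (x=5, y=6)
  Distance 1: (x=5, y=5), (x=4, y=6), (x=5, y=7)
  Distance 2: (x=5, y=4), (x=4, y=5), (x=3, y=6), (x=5, y=8)
  Distance 3: (x=5, y=3), (x=3, y=5), (x=2, y=6), (x=3, y=7), (x=4, y=8), (x=5, y=9)
  Distance 4: (x=5, y=2), (x=4, y=3), (x=3, y=4), (x=2, y=7), (x=3, y=8), (x=4, y=9)
  Distance 5: (x=4, y=2), (x=1, y=7), (x=2, y=8)
  Distance 6: (x=3, y=2), (x=0, y=7), (x=2, y=9)
  Distance 7: (x=3, y=1), (x=2, y=2), (x=0, y=6), (x=0, y=8), (x=1, y=9)
  Distance 8: (x=2, y=1), (x=1, y=2), (x=2, y=3), (x=0, y=5), (x=0, y=9)
  Distance 9: (x=2, y=0), (x=1, y=3), (x=0, y=4), (x=1, y=5)
  Distance 10: (x=1, y=0), (x=0, y=3)
  Distance 11: (x=0, y=0)
Total reachable: 43 (grid has 45 open cells total)

Answer: Reachable cells: 43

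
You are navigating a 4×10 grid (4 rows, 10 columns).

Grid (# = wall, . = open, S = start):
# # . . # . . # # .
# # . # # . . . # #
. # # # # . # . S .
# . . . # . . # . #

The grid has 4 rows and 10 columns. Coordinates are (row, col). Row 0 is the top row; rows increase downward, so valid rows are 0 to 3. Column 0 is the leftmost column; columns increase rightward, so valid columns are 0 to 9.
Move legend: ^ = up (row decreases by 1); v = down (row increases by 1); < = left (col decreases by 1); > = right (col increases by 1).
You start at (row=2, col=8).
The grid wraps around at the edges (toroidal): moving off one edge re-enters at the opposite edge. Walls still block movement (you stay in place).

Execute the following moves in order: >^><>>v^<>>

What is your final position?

Answer: Final position: (row=2, col=0)

Derivation:
Start: (row=2, col=8)
  > (right): (row=2, col=8) -> (row=2, col=9)
  ^ (up): blocked, stay at (row=2, col=9)
  > (right): (row=2, col=9) -> (row=2, col=0)
  < (left): (row=2, col=0) -> (row=2, col=9)
  > (right): (row=2, col=9) -> (row=2, col=0)
  > (right): blocked, stay at (row=2, col=0)
  v (down): blocked, stay at (row=2, col=0)
  ^ (up): blocked, stay at (row=2, col=0)
  < (left): (row=2, col=0) -> (row=2, col=9)
  > (right): (row=2, col=9) -> (row=2, col=0)
  > (right): blocked, stay at (row=2, col=0)
Final: (row=2, col=0)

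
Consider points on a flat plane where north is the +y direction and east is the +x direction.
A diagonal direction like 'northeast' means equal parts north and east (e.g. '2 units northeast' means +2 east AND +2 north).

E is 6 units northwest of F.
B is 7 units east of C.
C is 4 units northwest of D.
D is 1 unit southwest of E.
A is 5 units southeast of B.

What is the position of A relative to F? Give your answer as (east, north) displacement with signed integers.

Answer: A is at (east=1, north=4) relative to F.

Derivation:
Place F at the origin (east=0, north=0).
  E is 6 units northwest of F: delta (east=-6, north=+6); E at (east=-6, north=6).
  D is 1 unit southwest of E: delta (east=-1, north=-1); D at (east=-7, north=5).
  C is 4 units northwest of D: delta (east=-4, north=+4); C at (east=-11, north=9).
  B is 7 units east of C: delta (east=+7, north=+0); B at (east=-4, north=9).
  A is 5 units southeast of B: delta (east=+5, north=-5); A at (east=1, north=4).
Therefore A relative to F: (east=1, north=4).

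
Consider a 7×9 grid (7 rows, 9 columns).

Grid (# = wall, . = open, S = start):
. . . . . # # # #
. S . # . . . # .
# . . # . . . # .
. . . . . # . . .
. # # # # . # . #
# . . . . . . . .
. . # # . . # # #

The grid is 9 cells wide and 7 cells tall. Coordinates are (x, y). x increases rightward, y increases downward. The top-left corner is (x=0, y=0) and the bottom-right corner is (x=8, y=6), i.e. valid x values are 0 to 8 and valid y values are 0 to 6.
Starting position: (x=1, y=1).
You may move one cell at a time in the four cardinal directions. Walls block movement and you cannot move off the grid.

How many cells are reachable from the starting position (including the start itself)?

Answer: Reachable cells: 41

Derivation:
BFS flood-fill from (x=1, y=1):
  Distance 0: (x=1, y=1)
  Distance 1: (x=1, y=0), (x=0, y=1), (x=2, y=1), (x=1, y=2)
  Distance 2: (x=0, y=0), (x=2, y=0), (x=2, y=2), (x=1, y=3)
  Distance 3: (x=3, y=0), (x=0, y=3), (x=2, y=3)
  Distance 4: (x=4, y=0), (x=3, y=3), (x=0, y=4)
  Distance 5: (x=4, y=1), (x=4, y=3)
  Distance 6: (x=5, y=1), (x=4, y=2)
  Distance 7: (x=6, y=1), (x=5, y=2)
  Distance 8: (x=6, y=2)
  Distance 9: (x=6, y=3)
  Distance 10: (x=7, y=3)
  Distance 11: (x=8, y=3), (x=7, y=4)
  Distance 12: (x=8, y=2), (x=7, y=5)
  Distance 13: (x=8, y=1), (x=6, y=5), (x=8, y=5)
  Distance 14: (x=5, y=5)
  Distance 15: (x=5, y=4), (x=4, y=5), (x=5, y=6)
  Distance 16: (x=3, y=5), (x=4, y=6)
  Distance 17: (x=2, y=5)
  Distance 18: (x=1, y=5)
  Distance 19: (x=1, y=6)
  Distance 20: (x=0, y=6)
Total reachable: 41 (grid has 41 open cells total)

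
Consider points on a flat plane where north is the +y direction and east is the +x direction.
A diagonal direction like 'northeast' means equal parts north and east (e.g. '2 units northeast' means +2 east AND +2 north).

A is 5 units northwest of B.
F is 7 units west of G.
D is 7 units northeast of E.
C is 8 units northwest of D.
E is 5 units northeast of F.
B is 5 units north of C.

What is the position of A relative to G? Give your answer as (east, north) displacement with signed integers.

Place G at the origin (east=0, north=0).
  F is 7 units west of G: delta (east=-7, north=+0); F at (east=-7, north=0).
  E is 5 units northeast of F: delta (east=+5, north=+5); E at (east=-2, north=5).
  D is 7 units northeast of E: delta (east=+7, north=+7); D at (east=5, north=12).
  C is 8 units northwest of D: delta (east=-8, north=+8); C at (east=-3, north=20).
  B is 5 units north of C: delta (east=+0, north=+5); B at (east=-3, north=25).
  A is 5 units northwest of B: delta (east=-5, north=+5); A at (east=-8, north=30).
Therefore A relative to G: (east=-8, north=30).

Answer: A is at (east=-8, north=30) relative to G.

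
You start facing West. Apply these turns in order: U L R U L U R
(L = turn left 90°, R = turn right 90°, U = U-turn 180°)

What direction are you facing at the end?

Start: West
  U (U-turn (180°)) -> East
  L (left (90° counter-clockwise)) -> North
  R (right (90° clockwise)) -> East
  U (U-turn (180°)) -> West
  L (left (90° counter-clockwise)) -> South
  U (U-turn (180°)) -> North
  R (right (90° clockwise)) -> East
Final: East

Answer: Final heading: East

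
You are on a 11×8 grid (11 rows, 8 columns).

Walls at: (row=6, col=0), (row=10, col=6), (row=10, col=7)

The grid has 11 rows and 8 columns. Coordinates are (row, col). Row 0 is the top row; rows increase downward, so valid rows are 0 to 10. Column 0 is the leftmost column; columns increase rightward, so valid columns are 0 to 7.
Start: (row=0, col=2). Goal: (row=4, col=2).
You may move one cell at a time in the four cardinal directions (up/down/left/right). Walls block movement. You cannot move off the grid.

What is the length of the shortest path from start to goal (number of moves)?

Answer: Shortest path length: 4

Derivation:
BFS from (row=0, col=2) until reaching (row=4, col=2):
  Distance 0: (row=0, col=2)
  Distance 1: (row=0, col=1), (row=0, col=3), (row=1, col=2)
  Distance 2: (row=0, col=0), (row=0, col=4), (row=1, col=1), (row=1, col=3), (row=2, col=2)
  Distance 3: (row=0, col=5), (row=1, col=0), (row=1, col=4), (row=2, col=1), (row=2, col=3), (row=3, col=2)
  Distance 4: (row=0, col=6), (row=1, col=5), (row=2, col=0), (row=2, col=4), (row=3, col=1), (row=3, col=3), (row=4, col=2)  <- goal reached here
One shortest path (4 moves): (row=0, col=2) -> (row=1, col=2) -> (row=2, col=2) -> (row=3, col=2) -> (row=4, col=2)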